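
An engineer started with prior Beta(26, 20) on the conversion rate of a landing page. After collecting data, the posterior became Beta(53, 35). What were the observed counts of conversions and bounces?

Beta is conjugate to the binomial likelihood: posterior = Beta(α+s, β+f).
So s = 53 − 26 = 27 and f = 35 − 20 = 15.

27 conversions and 15 bounces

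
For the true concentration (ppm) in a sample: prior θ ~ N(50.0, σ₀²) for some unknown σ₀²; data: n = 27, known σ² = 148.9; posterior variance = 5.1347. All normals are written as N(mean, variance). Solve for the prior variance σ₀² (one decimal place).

For the Normal–Normal model with known σ², precisions add: τ_n = τ₀ + n/σ².
So 1/σ₀² = 1/5.1347 − 27/148.9 = 0.194753 − 0.181330 = 0.013423.
Hence σ₀² = 1/0.013423 ≈ 74.5.

σ₀² = 74.5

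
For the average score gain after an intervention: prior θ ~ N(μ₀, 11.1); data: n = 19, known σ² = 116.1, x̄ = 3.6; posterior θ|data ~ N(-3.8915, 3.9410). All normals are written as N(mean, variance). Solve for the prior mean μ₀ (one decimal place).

The posterior mean is a precision-weighted average: μ_n = (τ₀μ₀ + τ_data·x̄)/(τ₀+τ_data), with τ₀=1/σ₀² and τ_data=n/σ².
Here τ₀ = 1/11.1 = 0.090090 and τ_data = 19/116.1 = 0.163652, so τ_n = 0.253742.
Rearranging for μ₀: μ₀ = (μ_n·τ_n − τ_data·x̄)/τ₀ = (-3.8915·0.253742 − 0.163652·3.6) / 0.090090 = -1.576584/0.090090 ≈ -17.5.

μ₀ = -17.5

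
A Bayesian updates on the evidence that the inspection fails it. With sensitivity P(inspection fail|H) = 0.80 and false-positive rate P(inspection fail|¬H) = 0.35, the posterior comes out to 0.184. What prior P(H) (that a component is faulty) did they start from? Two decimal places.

In odds form, posterior odds = prior odds × likelihood ratio, so prior odds = posterior odds ÷ LR.
Posterior odds = 0.184/(1−0.184) = 0.2255. LR = 0.80/0.35 = 2.2857.
Prior odds = 0.2255/2.2857 = 0.0987, so P(H) = 0.0987/(1+0.0987) ≈ 0.09.

P(H) = 0.09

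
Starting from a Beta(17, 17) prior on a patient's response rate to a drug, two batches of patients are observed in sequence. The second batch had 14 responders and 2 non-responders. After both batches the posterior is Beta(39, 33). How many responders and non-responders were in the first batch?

8 responders and 14 non-responders

Because Beta–binomial updating is additive in the counts, the combined data contributed (α_post−α_prior, β_post−β_prior) successes and failures.
Total across both batches: 39−17=22 responders, 33−17=16 non-responders.
Subtract the second batch: 22−14=8 responders and 16−2=14 non-responders.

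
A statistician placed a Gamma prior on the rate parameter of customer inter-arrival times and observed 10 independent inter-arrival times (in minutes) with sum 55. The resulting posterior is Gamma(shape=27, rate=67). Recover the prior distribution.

Gamma–exponential conjugacy: posterior shape = α + n, posterior rate = β + Σtᵢ.
So α = 27 − 10 = 17 and β = 67 − 55 = 12.

Gamma(shape=17, rate=12)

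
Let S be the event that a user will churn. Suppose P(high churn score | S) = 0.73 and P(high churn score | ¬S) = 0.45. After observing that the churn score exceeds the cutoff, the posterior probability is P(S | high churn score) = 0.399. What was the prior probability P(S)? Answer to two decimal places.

P(S) = 0.29

In odds form, posterior odds = prior odds × likelihood ratio, so prior odds = posterior odds ÷ LR.
Posterior odds = 0.399/(1−0.399) = 0.6639. LR = 0.73/0.45 = 1.6222.
Prior odds = 0.6639/1.6222 = 0.4093, so P(S) = 0.4093/(1+0.4093) ≈ 0.29.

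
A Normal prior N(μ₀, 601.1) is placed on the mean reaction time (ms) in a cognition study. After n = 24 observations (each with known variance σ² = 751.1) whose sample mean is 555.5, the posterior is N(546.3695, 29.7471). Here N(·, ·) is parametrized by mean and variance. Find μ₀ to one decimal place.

μ₀ = 371.0

With known observation variance, the Normal–Normal posterior has precision τ_n = τ₀ + n/σ² and mean μ_n = (τ₀μ₀ + (n/σ²)x̄)/τ_n.
Here τ₀ = 1/601.1 = 0.001664 and τ_data = 24/751.1 = 0.031953, so τ_n = 0.033617.
Rearranging for μ₀: μ₀ = (μ_n·τ_n − τ_data·x̄)/τ₀ = (546.3695·0.033617 − 0.031953·555.5) / 0.001664 = 0.617412/0.001664 ≈ 371.0.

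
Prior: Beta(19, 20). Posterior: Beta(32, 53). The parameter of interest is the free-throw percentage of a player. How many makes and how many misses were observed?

13 makes and 33 misses

Beta is conjugate to the binomial likelihood: posterior = Beta(α+s, β+f).
Match parameters: s=32−19=13, f=53−20=33.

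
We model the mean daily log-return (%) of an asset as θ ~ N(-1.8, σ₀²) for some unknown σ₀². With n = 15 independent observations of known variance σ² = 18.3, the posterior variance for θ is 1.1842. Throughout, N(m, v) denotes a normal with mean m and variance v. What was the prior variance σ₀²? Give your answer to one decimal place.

σ₀² = 40.4

For the Normal–Normal model with known σ², precisions add: τ_n = τ₀ + n/σ².
So 1/σ₀² = 1/1.1842 − 15/18.3 = 0.844452 − 0.819672 = 0.024780.
Hence σ₀² = 1/0.024780 ≈ 40.4.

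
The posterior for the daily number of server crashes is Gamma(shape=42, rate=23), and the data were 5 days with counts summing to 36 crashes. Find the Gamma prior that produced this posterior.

Gamma(shape=6, rate=18)

A Gamma(α, β) prior (rate parametrization) on a Poisson rate with n observations summing to S gives posterior Gamma(α+S, β+n).
So α = 42 − 36 = 6 and β = 23 − 5 = 18.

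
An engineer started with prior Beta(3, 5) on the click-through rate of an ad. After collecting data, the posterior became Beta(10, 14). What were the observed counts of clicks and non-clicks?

A Beta(a, b) prior with s successes and f failures in binomial data gives a Beta(a+s, b+f) posterior.
Match parameters: s=10−3=7, f=14−5=9.

7 clicks and 9 non-clicks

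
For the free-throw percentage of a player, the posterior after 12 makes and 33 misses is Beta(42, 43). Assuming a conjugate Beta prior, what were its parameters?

Beta(30, 10)

Beta is conjugate to the binomial likelihood: posterior = Beta(α+s, β+f).
Subtract the data counts: 42−12=30, 43−33=10.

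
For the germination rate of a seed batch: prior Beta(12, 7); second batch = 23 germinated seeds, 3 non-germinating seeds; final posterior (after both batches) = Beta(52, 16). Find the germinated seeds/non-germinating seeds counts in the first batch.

17 germinated seeds and 6 non-germinating seeds

Because Beta–binomial updating is additive in the counts, the combined data contributed (α_post−α_prior, β_post−β_prior) successes and failures.
Total across both batches: 52−12=40 germinated seeds, 16−7=9 non-germinating seeds.
Subtract the second batch: 40−23=17 germinated seeds and 9−3=6 non-germinating seeds.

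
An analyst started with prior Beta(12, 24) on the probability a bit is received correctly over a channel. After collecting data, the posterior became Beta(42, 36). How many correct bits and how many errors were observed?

30 correct bits and 12 errors

Beta is conjugate to the binomial likelihood: posterior = Beta(α+s, β+f).
Match parameters: s=42−12=30, f=36−24=12.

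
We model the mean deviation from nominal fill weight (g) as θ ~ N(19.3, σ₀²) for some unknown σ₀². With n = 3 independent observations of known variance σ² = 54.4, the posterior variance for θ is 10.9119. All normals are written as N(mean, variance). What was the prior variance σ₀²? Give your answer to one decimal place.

Posterior precision equals prior precision plus data precision: 1/σ_n² = 1/σ₀² + n/σ².
So 1/σ₀² = 1/10.9119 − 3/54.4 = 0.091643 − 0.055147 = 0.036496.
Hence σ₀² = 1/0.036496 ≈ 27.4.

σ₀² = 27.4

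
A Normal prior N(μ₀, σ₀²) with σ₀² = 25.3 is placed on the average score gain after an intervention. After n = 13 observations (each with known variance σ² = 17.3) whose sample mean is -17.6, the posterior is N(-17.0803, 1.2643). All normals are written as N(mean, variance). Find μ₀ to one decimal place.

The posterior mean is a precision-weighted average: μ_n = (τ₀μ₀ + τ_data·x̄)/(τ₀+τ_data), with τ₀=1/σ₀² and τ_data=n/σ².
Here τ₀ = 1/25.3 = 0.039526 and τ_data = 13/17.3 = 0.751445, so τ_n = 0.790971.
Rearranging for μ₀: μ₀ = (μ_n·τ_n − τ_data·x̄)/τ₀ = (-17.0803·0.790971 − 0.751445·-17.6) / 0.039526 = -0.284590/0.039526 ≈ -7.2.

μ₀ = -7.2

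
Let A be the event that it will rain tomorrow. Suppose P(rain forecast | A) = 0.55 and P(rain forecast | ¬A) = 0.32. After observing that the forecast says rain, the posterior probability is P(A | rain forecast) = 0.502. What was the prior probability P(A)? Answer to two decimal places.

P(A) = 0.37

Bayes' rule in odds form gives O(A|E) = O(A)·[P(E|A)/P(E|¬A)], hence O(A) = O(A|E)/LR.
Posterior odds = 0.502/(1−0.502) = 1.0080. LR = 0.55/0.32 = 1.7188.
Prior odds = 1.0080/1.7188 = 0.5865, so P(A) = 0.5865/(1+0.5865) ≈ 0.37.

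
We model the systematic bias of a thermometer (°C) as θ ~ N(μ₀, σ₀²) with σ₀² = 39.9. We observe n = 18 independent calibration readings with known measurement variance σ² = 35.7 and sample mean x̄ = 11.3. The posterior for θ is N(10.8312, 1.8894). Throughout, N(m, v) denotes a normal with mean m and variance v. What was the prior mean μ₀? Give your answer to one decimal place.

The posterior mean is a precision-weighted average: μ_n = (τ₀μ₀ + τ_data·x̄)/(τ₀+τ_data), with τ₀=1/σ₀² and τ_data=n/σ².
Here τ₀ = 1/39.9 = 0.025063 and τ_data = 18/35.7 = 0.504202, so τ_n = 0.529265.
Rearranging for μ₀: μ₀ = (μ_n·τ_n − τ_data·x̄)/τ₀ = (10.8312·0.529265 − 0.504202·11.3) / 0.025063 = 0.035092/0.025063 ≈ 1.4.

μ₀ = 1.4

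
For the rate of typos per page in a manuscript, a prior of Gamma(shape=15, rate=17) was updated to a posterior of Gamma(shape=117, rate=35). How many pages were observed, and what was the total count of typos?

n = 18 pages with total 102 typos

A Gamma(α, β) prior (rate parametrization) on a Poisson rate with n observations summing to S gives posterior Gamma(α+S, β+n).
Matching: Σxᵢ = 117 − 15 = 102 and n = 35 − 17 = 18.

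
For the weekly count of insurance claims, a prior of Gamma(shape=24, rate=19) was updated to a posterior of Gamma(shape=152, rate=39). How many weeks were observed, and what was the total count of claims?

n = 20 weeks with total 128 claims

Gamma–Poisson conjugacy: posterior shape = α + Σxᵢ, posterior rate = β + n.
Matching: Σxᵢ = 152 − 24 = 128 and n = 39 − 19 = 20.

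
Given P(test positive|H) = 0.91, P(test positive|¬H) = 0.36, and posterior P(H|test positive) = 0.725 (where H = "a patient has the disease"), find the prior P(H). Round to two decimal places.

P(H) = 0.51

In odds form, posterior odds = prior odds × likelihood ratio, so prior odds = posterior odds ÷ LR.
Posterior odds = 0.725/(1−0.725) = 2.6364. LR = 0.91/0.36 = 2.5278.
Prior odds = 2.6364/2.5278 = 1.0430, so P(H) = 1.0430/(1+1.0430) ≈ 0.51.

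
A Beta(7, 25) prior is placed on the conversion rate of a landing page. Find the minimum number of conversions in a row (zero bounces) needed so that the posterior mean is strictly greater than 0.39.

After k conversions and 0 bounces the posterior is Beta(7+k, 25), with mean (7+k)/(7+25+k).
Set (7+k)/(32+k) > 0.39 and solve: k > (0.39·32 − 7)/(1 − 0.39) = 8.984.
The smallest integer exceeding 8.984 is 9.

k = 9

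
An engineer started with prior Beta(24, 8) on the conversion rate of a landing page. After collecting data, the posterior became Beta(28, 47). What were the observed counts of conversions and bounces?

4 conversions and 39 bounces

A Beta(α, β) prior with s successes and f failures in binomial data gives a Beta(α+s, β+f) posterior.
Match parameters: s=28−24=4, f=47−8=39.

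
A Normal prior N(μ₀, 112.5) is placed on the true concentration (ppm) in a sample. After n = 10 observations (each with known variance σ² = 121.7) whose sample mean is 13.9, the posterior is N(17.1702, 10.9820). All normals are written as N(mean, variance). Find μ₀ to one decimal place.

The posterior mean is a precision-weighted average: μ_n = (τ₀μ₀ + τ_data·x̄)/(τ₀+τ_data), with τ₀=1/σ₀² and τ_data=n/σ².
Here τ₀ = 1/112.5 = 0.008889 and τ_data = 10/121.7 = 0.082169, so τ_n = 0.091058.
Rearranging for μ₀: μ₀ = (μ_n·τ_n − τ_data·x̄)/τ₀ = (17.1702·0.091058 − 0.082169·13.9) / 0.008889 = 0.421335/0.008889 ≈ 47.4.

μ₀ = 47.4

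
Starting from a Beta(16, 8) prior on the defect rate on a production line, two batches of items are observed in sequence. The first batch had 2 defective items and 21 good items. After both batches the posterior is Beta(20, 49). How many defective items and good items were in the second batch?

2 defective items and 20 good items

Sequential conjugate updates are equivalent to a single update on the pooled data, so total successes = posterior α − prior α and total failures = posterior β − prior β.
Total across both batches: 20−16=4 defective items, 49−8=41 good items.
Subtract the first batch: 4−2=2 defective items and 41−21=20 good items.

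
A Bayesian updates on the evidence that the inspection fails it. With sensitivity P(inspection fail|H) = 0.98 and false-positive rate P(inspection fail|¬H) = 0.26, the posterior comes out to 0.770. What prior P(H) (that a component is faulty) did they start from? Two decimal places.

P(H) = 0.47

Bayes' rule in odds form gives O(H|E) = O(H)·[P(E|H)/P(E|¬H)], hence O(H) = O(H|E)/LR.
Posterior odds = 0.770/(1−0.770) = 3.3478. LR = 0.98/0.26 = 3.7692.
Prior odds = 3.3478/3.7692 = 0.8882, so P(H) = 0.8882/(1+0.8882) ≈ 0.47.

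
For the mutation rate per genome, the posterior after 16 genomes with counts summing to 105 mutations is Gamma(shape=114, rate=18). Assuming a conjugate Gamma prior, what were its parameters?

Gamma(shape=9, rate=2)

A Gamma(α, β) prior (rate parametrization) on a Poisson rate with n observations summing to S gives posterior Gamma(α+S, β+n).
So α = 114 − 105 = 9 and β = 18 − 16 = 2.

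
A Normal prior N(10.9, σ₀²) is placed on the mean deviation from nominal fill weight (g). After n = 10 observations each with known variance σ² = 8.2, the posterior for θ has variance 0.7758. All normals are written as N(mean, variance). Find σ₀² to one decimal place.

σ₀² = 14.4

For the Normal–Normal model with known σ², precisions add: τ_n = τ₀ + n/σ².
So 1/σ₀² = 1/0.7758 − 10/8.2 = 1.288992 − 1.219512 = 0.069480.
Hence σ₀² = 1/0.069480 ≈ 14.4.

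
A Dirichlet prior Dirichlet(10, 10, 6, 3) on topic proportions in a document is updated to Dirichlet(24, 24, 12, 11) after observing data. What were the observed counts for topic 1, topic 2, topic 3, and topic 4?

For a Dirichlet(α) prior with multinomial counts c, the posterior is Dirichlet(α + c) componentwise.
Counts are posterior − prior componentwise: 24−10=14, 24−10=14, 12−6=6, 11−3=8.

counts (14, 14, 6, 8)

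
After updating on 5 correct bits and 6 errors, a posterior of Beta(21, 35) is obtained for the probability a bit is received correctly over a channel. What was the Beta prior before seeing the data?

Beta(16, 29)

Under Beta–binomial conjugacy the posterior parameters are (a+s, b+f).
So a = 21 − 5 = 16 and b = 35 − 6 = 29.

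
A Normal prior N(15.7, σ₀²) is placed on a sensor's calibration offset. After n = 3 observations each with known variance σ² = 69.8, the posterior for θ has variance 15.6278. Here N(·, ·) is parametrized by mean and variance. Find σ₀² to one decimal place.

σ₀² = 47.6

Posterior precision equals prior precision plus data precision: 1/σ_n² = 1/σ₀² + n/σ².
So 1/σ₀² = 1/15.6278 − 3/69.8 = 0.063989 − 0.042980 = 0.021009.
Hence σ₀² = 1/0.021009 ≈ 47.6.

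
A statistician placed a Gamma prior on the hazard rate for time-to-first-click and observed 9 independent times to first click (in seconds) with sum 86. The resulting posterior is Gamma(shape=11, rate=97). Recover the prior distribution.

Gamma(shape=2, rate=11)

For an exponential likelihood with a Gamma(α, β) prior on the rate, n observations with total T give posterior Gamma(α+n, β+T).
So α = 11 − 9 = 2 and β = 97 − 86 = 11.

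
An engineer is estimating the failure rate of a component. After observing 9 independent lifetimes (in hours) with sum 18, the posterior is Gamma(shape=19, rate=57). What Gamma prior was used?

Gamma(shape=10, rate=39)

Gamma–exponential conjugacy: posterior shape = α + n, posterior rate = β + Σtᵢ.
So α = 19 − 9 = 10 and β = 57 − 18 = 39.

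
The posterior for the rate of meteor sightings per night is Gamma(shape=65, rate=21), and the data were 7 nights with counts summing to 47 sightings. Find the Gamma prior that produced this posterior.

Gamma(shape=18, rate=14)

A Gamma(α, β) prior (rate parametrization) on a Poisson rate with n observations summing to S gives posterior Gamma(α+S, β+n).
So α = 65 − 47 = 18 and β = 21 − 7 = 14.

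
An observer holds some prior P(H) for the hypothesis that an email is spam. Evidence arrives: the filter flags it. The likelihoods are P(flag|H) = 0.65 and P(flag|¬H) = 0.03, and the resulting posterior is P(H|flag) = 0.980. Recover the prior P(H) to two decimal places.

P(H) = 0.69

In odds form, posterior odds = prior odds × likelihood ratio, so prior odds = posterior odds ÷ LR.
Posterior odds = 0.980/(1−0.980) = 49.0000. LR = 0.65/0.03 = 21.6667.
Prior odds = 49.0000/21.6667 = 2.2615, so P(H) = 2.2615/(1+2.2615) ≈ 0.69.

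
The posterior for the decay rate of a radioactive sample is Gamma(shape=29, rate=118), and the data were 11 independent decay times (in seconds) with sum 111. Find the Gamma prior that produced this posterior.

Gamma(shape=18, rate=7)

For an exponential likelihood with a Gamma(α, β) prior on the rate, n observations with total T give posterior Gamma(α+n, β+T).
So α = 29 − 11 = 18 and β = 118 − 111 = 7.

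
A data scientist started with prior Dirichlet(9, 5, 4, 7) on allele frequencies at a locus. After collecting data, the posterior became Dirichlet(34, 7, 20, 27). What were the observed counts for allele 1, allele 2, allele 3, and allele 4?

For a Dirichlet(α) prior with multinomial counts c, the posterior is Dirichlet(α + c) componentwise.
Counts are posterior − prior componentwise: 34−9=25, 7−5=2, 20−4=16, 27−7=20.

counts (25, 2, 16, 20)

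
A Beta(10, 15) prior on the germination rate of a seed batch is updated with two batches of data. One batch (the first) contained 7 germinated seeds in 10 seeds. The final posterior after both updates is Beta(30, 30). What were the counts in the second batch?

Because Beta–binomial updating is additive in the counts, the combined data contributed (α_post−α_prior, β_post−β_prior) successes and failures.
Total across both batches: 30−10=20 germinated seeds, 30−15=15 non-germinating seeds.
Subtract the first batch: 20−7=13 germinated seeds and 15−3=12 non-germinating seeds.

13 germinated seeds and 12 non-germinating seeds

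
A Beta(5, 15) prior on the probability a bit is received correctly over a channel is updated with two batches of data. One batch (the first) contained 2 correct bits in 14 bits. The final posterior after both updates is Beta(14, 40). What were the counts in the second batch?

7 correct bits and 13 errors

Because Beta–binomial updating is additive in the counts, the combined data contributed (α_post−α_prior, β_post−β_prior) successes and failures.
Total across both batches: 14−5=9 correct bits, 40−15=25 errors.
Subtract the first batch: 9−2=7 correct bits and 25−12=13 errors.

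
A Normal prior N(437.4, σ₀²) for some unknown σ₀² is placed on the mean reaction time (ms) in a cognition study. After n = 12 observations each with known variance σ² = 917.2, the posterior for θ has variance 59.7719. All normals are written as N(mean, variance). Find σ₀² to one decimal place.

σ₀² = 274.2

For the Normal–Normal model with known σ², precisions add: τ_n = τ₀ + n/σ².
So 1/σ₀² = 1/59.7719 − 12/917.2 = 0.016730 − 0.013083 = 0.003647.
Hence σ₀² = 1/0.003647 ≈ 274.2.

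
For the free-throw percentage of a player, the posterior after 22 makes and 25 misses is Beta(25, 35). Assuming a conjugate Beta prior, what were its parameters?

Beta(3, 10)

Under Beta–binomial conjugacy the posterior parameters are (α+s, β+f).
So α = 25 − 22 = 3 and β = 35 − 25 = 10.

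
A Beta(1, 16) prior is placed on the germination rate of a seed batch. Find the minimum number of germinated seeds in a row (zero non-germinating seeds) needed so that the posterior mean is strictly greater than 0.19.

k = 3

After k germinated seeds and 0 non-germinating seeds the posterior is Beta(1+k, 16), with mean (1+k)/(1+16+k).
Set (1+k)/(17+k) > 0.19 and solve: k > (0.19·17 − 1)/(1 − 0.19) = 2.753.
The smallest integer exceeding 2.753 is 3, and checking k=3: (4)/(20) = 0.2000 > 0.19.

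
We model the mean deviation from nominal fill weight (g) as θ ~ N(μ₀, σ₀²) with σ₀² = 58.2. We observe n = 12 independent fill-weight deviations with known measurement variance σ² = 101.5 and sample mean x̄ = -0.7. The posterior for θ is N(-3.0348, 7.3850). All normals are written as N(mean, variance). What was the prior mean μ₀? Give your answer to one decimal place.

The posterior mean is a precision-weighted average: μ_n = (τ₀μ₀ + τ_data·x̄)/(τ₀+τ_data), with τ₀=1/σ₀² and τ_data=n/σ².
Here τ₀ = 1/58.2 = 0.017182 and τ_data = 12/101.5 = 0.118227, so τ_n = 0.135409.
Rearranging for μ₀: μ₀ = (μ_n·τ_n − τ_data·x̄)/τ₀ = (-3.0348·0.135409 − 0.118227·-0.7) / 0.017182 = -0.328180/0.017182 ≈ -19.1.

μ₀ = -19.1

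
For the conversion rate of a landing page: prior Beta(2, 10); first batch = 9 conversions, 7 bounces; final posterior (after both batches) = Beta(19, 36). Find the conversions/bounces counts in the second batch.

Because Beta–binomial updating is additive in the counts, the combined data contributed (α_post−α_prior, β_post−β_prior) successes and failures.
Total across both batches: 19−2=17 conversions, 36−10=26 bounces.
Subtract the first batch: 17−9=8 conversions and 26−7=19 bounces.

8 conversions and 19 bounces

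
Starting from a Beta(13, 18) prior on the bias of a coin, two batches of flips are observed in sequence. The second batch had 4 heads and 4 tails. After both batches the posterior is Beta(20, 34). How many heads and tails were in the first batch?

3 heads and 12 tails

Sequential conjugate updates are equivalent to a single update on the pooled data, so total successes = posterior α − prior α and total failures = posterior β − prior β.
Total across both batches: 20−13=7 heads, 34−18=16 tails.
Subtract the second batch: 7−4=3 heads and 16−4=12 tails.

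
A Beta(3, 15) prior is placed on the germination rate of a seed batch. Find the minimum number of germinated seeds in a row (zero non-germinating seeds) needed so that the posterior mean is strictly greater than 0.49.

After k germinated seeds and 0 non-germinating seeds the posterior is Beta(3+k, 15), with mean (3+k)/(3+15+k).
Set (3+k)/(18+k) > 0.49 and solve: k > (0.49·18 − 3)/(1 − 0.49) = 11.412.
The smallest integer exceeding 11.412 is 12.

k = 12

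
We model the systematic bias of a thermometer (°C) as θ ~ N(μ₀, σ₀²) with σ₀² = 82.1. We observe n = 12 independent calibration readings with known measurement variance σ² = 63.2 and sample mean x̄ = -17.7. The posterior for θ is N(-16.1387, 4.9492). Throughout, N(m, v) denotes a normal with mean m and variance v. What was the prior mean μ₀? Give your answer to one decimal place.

The posterior mean is a precision-weighted average: μ_n = (τ₀μ₀ + τ_data·x̄)/(τ₀+τ_data), with τ₀=1/σ₀² and τ_data=n/σ².
Here τ₀ = 1/82.1 = 0.012180 and τ_data = 12/63.2 = 0.189873, so τ_n = 0.202053.
Rearranging for μ₀: μ₀ = (μ_n·τ_n − τ_data·x̄)/τ₀ = (-16.1387·0.202053 − 0.189873·-17.7) / 0.012180 = 0.099879/0.012180 ≈ 8.2.

μ₀ = 8.2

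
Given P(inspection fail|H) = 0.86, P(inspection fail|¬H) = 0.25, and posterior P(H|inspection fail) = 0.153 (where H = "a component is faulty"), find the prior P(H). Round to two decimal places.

Bayes' rule in odds form gives O(H|E) = O(H)·[P(E|H)/P(E|¬H)], hence O(H) = O(H|E)/LR.
Posterior odds = 0.153/(1−0.153) = 0.1806. LR = 0.86/0.25 = 3.4400.
Prior odds = 0.1806/3.4400 = 0.0525, so P(H) = 0.0525/(1+0.0525) ≈ 0.05.

P(H) = 0.05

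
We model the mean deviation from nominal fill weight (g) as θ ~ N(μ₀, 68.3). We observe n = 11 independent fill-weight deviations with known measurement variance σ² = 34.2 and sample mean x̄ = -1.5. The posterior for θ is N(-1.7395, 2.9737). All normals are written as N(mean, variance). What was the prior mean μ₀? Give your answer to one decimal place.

μ₀ = -7.0

With known observation variance, the Normal–Normal posterior has precision τ_n = τ₀ + n/σ² and mean μ_n = (τ₀μ₀ + (n/σ²)x̄)/τ_n.
Here τ₀ = 1/68.3 = 0.014641 and τ_data = 11/34.2 = 0.321637, so τ_n = 0.336278.
Rearranging for μ₀: μ₀ = (μ_n·τ_n − τ_data·x̄)/τ₀ = (-1.7395·0.336278 − 0.321637·-1.5) / 0.014641 = -0.102500/0.014641 ≈ -7.0.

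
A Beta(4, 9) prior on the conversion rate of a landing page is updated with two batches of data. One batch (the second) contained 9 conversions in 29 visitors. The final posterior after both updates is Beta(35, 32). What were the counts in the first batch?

Sequential conjugate updates are equivalent to a single update on the pooled data, so total successes = posterior α − prior α and total failures = posterior β − prior β.
Total across both batches: 35−4=31 conversions, 32−9=23 bounces.
Subtract the second batch: 31−9=22 conversions and 23−20=3 bounces.

22 conversions and 3 bounces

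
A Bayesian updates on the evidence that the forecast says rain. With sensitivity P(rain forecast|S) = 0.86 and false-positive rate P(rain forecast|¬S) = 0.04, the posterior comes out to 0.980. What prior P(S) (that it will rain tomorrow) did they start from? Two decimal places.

In odds form, posterior odds = prior odds × likelihood ratio, so prior odds = posterior odds ÷ LR.
Posterior odds = 0.980/(1−0.980) = 49.0000. LR = 0.86/0.04 = 21.5000.
Prior odds = 49.0000/21.5000 = 2.2791, so P(S) = 2.2791/(1+2.2791) ≈ 0.70.

P(S) = 0.70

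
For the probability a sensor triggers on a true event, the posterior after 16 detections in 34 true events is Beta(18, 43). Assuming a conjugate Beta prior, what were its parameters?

Beta(2, 25)

Under Beta–binomial conjugacy the posterior parameters are (a+s, b+f).
So a = 18 − 16 = 2 and b = 43 − 18 = 25.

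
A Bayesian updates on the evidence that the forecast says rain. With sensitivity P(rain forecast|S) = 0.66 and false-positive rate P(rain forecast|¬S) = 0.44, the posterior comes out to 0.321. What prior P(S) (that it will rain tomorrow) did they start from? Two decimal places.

Bayes' rule in odds form gives O(S|E) = O(S)·[P(E|S)/P(E|¬S)], hence O(S) = O(S|E)/LR.
Posterior odds = 0.321/(1−0.321) = 0.4728. LR = 0.66/0.44 = 1.5000.
Prior odds = 0.4728/1.5000 = 0.3152, so P(S) = 0.3152/(1+0.3152) ≈ 0.24.

P(S) = 0.24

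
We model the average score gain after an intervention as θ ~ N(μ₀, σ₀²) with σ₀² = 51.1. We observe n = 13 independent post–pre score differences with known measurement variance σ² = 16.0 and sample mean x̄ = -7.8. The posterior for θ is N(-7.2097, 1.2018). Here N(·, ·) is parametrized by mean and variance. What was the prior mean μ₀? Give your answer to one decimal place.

μ₀ = 17.3

With known observation variance, the Normal–Normal posterior has precision τ_n = τ₀ + n/σ² and mean μ_n = (τ₀μ₀ + (n/σ²)x̄)/τ_n.
Here τ₀ = 1/51.1 = 0.019569 and τ_data = 13/16.0 = 0.812500, so τ_n = 0.832069.
Rearranging for μ₀: μ₀ = (μ_n·τ_n − τ_data·x̄)/τ₀ = (-7.2097·0.832069 − 0.812500·-7.8) / 0.019569 = 0.338532/0.019569 ≈ 17.3.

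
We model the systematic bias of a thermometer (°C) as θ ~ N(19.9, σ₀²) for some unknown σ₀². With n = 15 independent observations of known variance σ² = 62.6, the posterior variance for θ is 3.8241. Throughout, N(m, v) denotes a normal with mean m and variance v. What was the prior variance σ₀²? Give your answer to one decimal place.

σ₀² = 45.7

For the Normal–Normal model with known σ², precisions add: τ_n = τ₀ + n/σ².
So 1/σ₀² = 1/3.8241 − 15/62.6 = 0.261499 − 0.239617 = 0.021882.
Hence σ₀² = 1/0.021882 ≈ 45.7.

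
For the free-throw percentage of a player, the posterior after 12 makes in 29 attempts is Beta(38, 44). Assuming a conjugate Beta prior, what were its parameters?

Beta(26, 27)

A Beta(α, β) prior with s successes and f failures in binomial data gives a Beta(α+s, β+f) posterior.
Subtract the data counts: 38−12=26, 44−17=27.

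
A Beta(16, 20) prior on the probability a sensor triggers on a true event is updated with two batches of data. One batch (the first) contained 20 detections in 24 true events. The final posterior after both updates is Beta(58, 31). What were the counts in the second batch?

22 detections and 7 misses

Because Beta–binomial updating is additive in the counts, the combined data contributed (α_post−α_prior, β_post−β_prior) successes and failures.
Total across both batches: 58−16=42 detections, 31−20=11 misses.
Subtract the first batch: 42−20=22 detections and 11−4=7 misses.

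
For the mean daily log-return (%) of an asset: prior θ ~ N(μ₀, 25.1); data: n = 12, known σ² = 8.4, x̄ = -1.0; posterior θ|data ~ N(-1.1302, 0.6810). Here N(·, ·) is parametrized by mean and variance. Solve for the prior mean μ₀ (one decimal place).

μ₀ = -5.8

With known observation variance, the Normal–Normal posterior has precision τ_n = τ₀ + n/σ² and mean μ_n = (τ₀μ₀ + (n/σ²)x̄)/τ_n.
Here τ₀ = 1/25.1 = 0.039841 and τ_data = 12/8.4 = 1.428571, so τ_n = 1.468412.
Rearranging for μ₀: μ₀ = (μ_n·τ_n − τ_data·x̄)/τ₀ = (-1.1302·1.468412 − 1.428571·-1.0) / 0.039841 = -0.231028/0.039841 ≈ -5.8.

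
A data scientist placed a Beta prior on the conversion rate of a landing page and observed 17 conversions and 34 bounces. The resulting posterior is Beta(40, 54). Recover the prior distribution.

A Beta(α, β) prior with s successes and f failures in binomial data gives a Beta(α+s, β+f) posterior.
Subtract the data counts: 40−17=23, 54−34=20.

Beta(23, 20)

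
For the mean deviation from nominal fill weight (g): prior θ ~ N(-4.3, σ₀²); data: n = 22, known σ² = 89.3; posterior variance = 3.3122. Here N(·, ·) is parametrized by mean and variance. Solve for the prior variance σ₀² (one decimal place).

For the Normal–Normal model with known σ², precisions add: τ_n = τ₀ + n/σ².
So 1/σ₀² = 1/3.3122 − 22/89.3 = 0.301914 − 0.246361 = 0.055553.
Hence σ₀² = 1/0.055553 ≈ 18.0.

σ₀² = 18.0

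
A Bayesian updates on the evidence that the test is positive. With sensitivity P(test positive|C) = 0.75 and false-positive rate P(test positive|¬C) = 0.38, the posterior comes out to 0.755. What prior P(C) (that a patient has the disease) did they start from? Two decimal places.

In odds form, posterior odds = prior odds × likelihood ratio, so prior odds = posterior odds ÷ LR.
Posterior odds = 0.755/(1−0.755) = 3.0816. LR = 0.75/0.38 = 1.9737.
Prior odds = 3.0816/1.9737 = 1.5613, so P(C) = 1.5613/(1+1.5613) ≈ 0.61.

P(C) = 0.61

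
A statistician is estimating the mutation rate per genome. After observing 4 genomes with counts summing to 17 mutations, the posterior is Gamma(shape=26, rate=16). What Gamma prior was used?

Gamma–Poisson conjugacy: posterior shape = α + Σxᵢ, posterior rate = β + n.
So α = 26 − 17 = 9 and β = 16 − 4 = 12.

Gamma(shape=9, rate=12)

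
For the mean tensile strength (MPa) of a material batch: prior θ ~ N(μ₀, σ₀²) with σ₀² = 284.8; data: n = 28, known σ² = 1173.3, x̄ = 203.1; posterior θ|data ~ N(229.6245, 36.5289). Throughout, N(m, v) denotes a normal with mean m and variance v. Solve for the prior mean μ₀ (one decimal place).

The posterior mean is a precision-weighted average: μ_n = (τ₀μ₀ + τ_data·x̄)/(τ₀+τ_data), with τ₀=1/σ₀² and τ_data=n/σ².
Here τ₀ = 1/284.8 = 0.003511 and τ_data = 28/1173.3 = 0.023864, so τ_n = 0.027375.
Rearranging for μ₀: μ₀ = (μ_n·τ_n − τ_data·x̄)/τ₀ = (229.6245·0.027375 − 0.023864·203.1) / 0.003511 = 1.439192/0.003511 ≈ 409.9.

μ₀ = 409.9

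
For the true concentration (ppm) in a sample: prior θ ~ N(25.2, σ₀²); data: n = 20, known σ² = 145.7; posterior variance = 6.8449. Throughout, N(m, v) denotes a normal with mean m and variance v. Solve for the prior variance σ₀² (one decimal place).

For the Normal–Normal model with known σ², precisions add: τ_n = τ₀ + n/σ².
So 1/σ₀² = 1/6.8449 − 20/145.7 = 0.146094 − 0.137268 = 0.008826.
Hence σ₀² = 1/0.008826 ≈ 113.3.

σ₀² = 113.3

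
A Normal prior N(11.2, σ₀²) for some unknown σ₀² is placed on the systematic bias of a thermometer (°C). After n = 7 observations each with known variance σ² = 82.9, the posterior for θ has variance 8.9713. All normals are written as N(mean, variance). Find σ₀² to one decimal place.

For the Normal–Normal model with known σ², precisions add: τ_n = τ₀ + n/σ².
So 1/σ₀² = 1/8.9713 − 7/82.9 = 0.111467 − 0.084439 = 0.027028.
Hence σ₀² = 1/0.027028 ≈ 37.0.

σ₀² = 37.0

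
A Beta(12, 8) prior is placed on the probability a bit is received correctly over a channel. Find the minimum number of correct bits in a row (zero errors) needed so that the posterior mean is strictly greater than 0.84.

After k correct bits and 0 errors the posterior is Beta(12+k, 8), with mean (12+k)/(12+8+k).
Set (12+k)/(20+k) > 0.84 and solve: k > (0.84·20 − 12)/(1 − 0.84) = 30.000.
The smallest integer exceeding 30.000 is 31.

k = 31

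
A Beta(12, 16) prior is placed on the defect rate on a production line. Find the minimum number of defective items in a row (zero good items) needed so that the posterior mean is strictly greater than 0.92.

After k defective items and 0 good items the posterior is Beta(12+k, 16), with mean (12+k)/(12+16+k).
Set (12+k)/(28+k) > 0.92 and solve: k > (0.92·28 − 12)/(1 − 0.92) = 172.000.
The smallest integer exceeding 172.000 is 173, and checking k=173: (185)/(201) = 0.9204 > 0.92.

k = 173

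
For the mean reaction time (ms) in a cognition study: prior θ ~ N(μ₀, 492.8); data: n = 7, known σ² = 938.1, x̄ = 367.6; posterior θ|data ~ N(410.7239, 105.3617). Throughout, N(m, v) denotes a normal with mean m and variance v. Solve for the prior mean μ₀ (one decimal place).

The posterior mean is a precision-weighted average: μ_n = (τ₀μ₀ + τ_data·x̄)/(τ₀+τ_data), with τ₀=1/σ₀² and τ_data=n/σ².
Here τ₀ = 1/492.8 = 0.002029 and τ_data = 7/938.1 = 0.007462, so τ_n = 0.009491.
Rearranging for μ₀: μ₀ = (μ_n·τ_n − τ_data·x̄)/τ₀ = (410.7239·0.009491 − 0.007462·367.6) / 0.002029 = 1.155149/0.002029 ≈ 569.3.

μ₀ = 569.3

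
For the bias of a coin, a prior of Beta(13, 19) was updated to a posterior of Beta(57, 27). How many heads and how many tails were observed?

44 heads and 8 tails

Under Beta–binomial conjugacy the posterior parameters are (a+s, b+f).
Match parameters: s=57−13=44, f=27−19=8.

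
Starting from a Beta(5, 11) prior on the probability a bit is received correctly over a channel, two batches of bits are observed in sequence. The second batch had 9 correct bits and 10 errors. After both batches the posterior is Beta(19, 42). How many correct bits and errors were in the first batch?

5 correct bits and 21 errors

Sequential conjugate updates are equivalent to a single update on the pooled data, so total successes = posterior α − prior α and total failures = posterior β − prior β.
Total across both batches: 19−5=14 correct bits, 42−11=31 errors.
Subtract the second batch: 14−9=5 correct bits and 31−10=21 errors.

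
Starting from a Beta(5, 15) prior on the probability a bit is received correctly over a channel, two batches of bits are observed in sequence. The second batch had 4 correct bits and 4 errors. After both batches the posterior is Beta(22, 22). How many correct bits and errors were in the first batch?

Sequential conjugate updates are equivalent to a single update on the pooled data, so total successes = posterior α − prior α and total failures = posterior β − prior β.
Total across both batches: 22−5=17 correct bits, 22−15=7 errors.
Subtract the second batch: 17−4=13 correct bits and 7−4=3 errors.

13 correct bits and 3 errors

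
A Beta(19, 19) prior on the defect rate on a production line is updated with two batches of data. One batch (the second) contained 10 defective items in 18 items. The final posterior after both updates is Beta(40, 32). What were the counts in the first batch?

11 defective items and 5 good items

Because Beta–binomial updating is additive in the counts, the combined data contributed (α_post−α_prior, β_post−β_prior) successes and failures.
Total across both batches: 40−19=21 defective items, 32−19=13 good items.
Subtract the second batch: 21−10=11 defective items and 13−8=5 good items.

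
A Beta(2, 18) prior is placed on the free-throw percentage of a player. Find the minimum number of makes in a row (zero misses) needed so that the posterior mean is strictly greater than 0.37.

k = 9

After k makes and 0 misses the posterior is Beta(2+k, 18), with mean (2+k)/(2+18+k).
Set (2+k)/(20+k) > 0.37 and solve: k > (0.37·20 − 2)/(1 − 0.37) = 8.571.
The smallest integer exceeding 8.571 is 9, and checking k=9: (11)/(29) = 0.3793 > 0.37.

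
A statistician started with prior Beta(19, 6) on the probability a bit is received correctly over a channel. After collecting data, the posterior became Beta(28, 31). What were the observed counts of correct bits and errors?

9 correct bits and 25 errors

A Beta(α, β) prior with s successes and f failures in binomial data gives a Beta(α+s, β+f) posterior.
So s = 28 − 19 = 9 and f = 31 − 6 = 25.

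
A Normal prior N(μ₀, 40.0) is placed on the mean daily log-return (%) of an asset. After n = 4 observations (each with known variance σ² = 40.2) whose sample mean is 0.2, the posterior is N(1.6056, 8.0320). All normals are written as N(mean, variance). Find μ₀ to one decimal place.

μ₀ = 7.2

The posterior mean is a precision-weighted average: μ_n = (τ₀μ₀ + τ_data·x̄)/(τ₀+τ_data), with τ₀=1/σ₀² and τ_data=n/σ².
Here τ₀ = 1/40.0 = 0.025000 and τ_data = 4/40.2 = 0.099502, so τ_n = 0.124502.
Rearranging for μ₀: μ₀ = (μ_n·τ_n − τ_data·x̄)/τ₀ = (1.6056·0.124502 − 0.099502·0.2) / 0.025000 = 0.180000/0.025000 ≈ 7.2.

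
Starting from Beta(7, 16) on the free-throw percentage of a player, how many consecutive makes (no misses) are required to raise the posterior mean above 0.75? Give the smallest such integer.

k = 42

After k makes and 0 misses the posterior is Beta(7+k, 16), with mean (7+k)/(7+16+k).
Set (7+k)/(23+k) > 0.75 and solve: k > (0.75·23 − 7)/(1 − 0.75) = 41.000.
The smallest integer exceeding 41.000 is 42, and checking k=42: (49)/(65) = 0.7538 > 0.75.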